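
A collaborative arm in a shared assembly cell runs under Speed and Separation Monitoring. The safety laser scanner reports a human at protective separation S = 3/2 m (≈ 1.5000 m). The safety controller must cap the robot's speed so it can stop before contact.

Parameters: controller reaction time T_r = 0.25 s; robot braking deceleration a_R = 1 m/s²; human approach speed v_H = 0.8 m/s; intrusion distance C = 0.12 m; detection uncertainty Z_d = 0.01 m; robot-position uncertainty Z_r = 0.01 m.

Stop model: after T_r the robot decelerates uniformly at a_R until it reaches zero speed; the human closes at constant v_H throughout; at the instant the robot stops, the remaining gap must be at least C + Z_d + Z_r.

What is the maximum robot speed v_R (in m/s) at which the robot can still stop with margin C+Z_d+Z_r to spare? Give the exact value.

collect terms ⇒ (1/2)·v_R² + (21/20)·v_R + (-29/25) = 0
  disc = (21/20)² − 4·(1/2)·(-29/25) = 1369/400 ; √disc = 37/20
  v_R = (−(21/20) + 37/20) / (2·(1/2)) = 4/5 m/s
check:
stop time T_s = (4/5)/1 = 0.8000 s
robot covers v_R·T_r = 0.8000·0.2500 = 0.2000 m before braking
robot covers 0.8000·0.8000 − ½·1.0000·0.8000² = 0.3200 m while stopping
human over T_r+T_s: 0.8000·(0.2500+0.8000) = 0.8400 m
residual clearance needed = 0.1200+0.0100+0.0100 = 0.1400 m
sum ≈ 0.2000+0.3200+0.8400+0.1400 ≈ 1.5000 m = S ✓

v_R_max = 4/5 m/s = 0.8000 m/s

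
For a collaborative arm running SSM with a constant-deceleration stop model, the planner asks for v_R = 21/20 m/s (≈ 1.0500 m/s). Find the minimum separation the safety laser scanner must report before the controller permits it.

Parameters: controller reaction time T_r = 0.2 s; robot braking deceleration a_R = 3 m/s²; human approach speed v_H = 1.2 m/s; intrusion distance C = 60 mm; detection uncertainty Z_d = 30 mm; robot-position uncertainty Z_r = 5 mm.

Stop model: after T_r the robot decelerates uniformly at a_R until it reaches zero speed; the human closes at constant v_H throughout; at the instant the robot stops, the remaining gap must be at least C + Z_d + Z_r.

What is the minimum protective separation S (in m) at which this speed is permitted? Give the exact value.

T_s = v_R/a_R = (21/20)/3 = 0.3500 s
reaction-phase robot travel = 1.0500·0.2000 = 0.2100 m
braking distance = 1.0500²/(2·3.0000) = 0.1837 m
human over T_r+T_s: 1.2000·(0.2000+0.3500) = 0.6600 m
residual clearance needed = 0.0600+0.0300+0.0050 = 0.0950 m
S_min ≈ 0.2100+0.1837+0.6600+0.0950  ⇒  S_min = 919/800 m

S_min = 919/800 m = 1.1487 m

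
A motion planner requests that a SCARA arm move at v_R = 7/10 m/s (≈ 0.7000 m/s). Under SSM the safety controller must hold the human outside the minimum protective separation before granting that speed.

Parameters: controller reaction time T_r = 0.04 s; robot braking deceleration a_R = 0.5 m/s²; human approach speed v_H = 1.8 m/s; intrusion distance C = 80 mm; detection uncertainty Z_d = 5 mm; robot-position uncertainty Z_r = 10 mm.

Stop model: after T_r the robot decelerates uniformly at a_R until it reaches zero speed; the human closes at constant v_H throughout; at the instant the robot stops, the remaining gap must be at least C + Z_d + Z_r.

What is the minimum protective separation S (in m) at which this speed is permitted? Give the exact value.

S_min = 641/200 m = 3.2050 m

T_s = v_R/a_R = (7/10)/(1/2) = 1.4000 s
robot covers v_R·T_r = 0.7000·0.0400 = 0.0280 m before braking
braking distance = 0.7000²/(2·0.5000) = 0.4900 m
human over T_r+T_s: 1.8000·(0.0400+1.4000) = 2.5920 m
residual clearance needed = 0.0800+0.0050+0.0100 = 0.0950 m
S_min ≈ 0.0280+0.4900+2.5920+0.0950  ⇒  S_min = 641/200 m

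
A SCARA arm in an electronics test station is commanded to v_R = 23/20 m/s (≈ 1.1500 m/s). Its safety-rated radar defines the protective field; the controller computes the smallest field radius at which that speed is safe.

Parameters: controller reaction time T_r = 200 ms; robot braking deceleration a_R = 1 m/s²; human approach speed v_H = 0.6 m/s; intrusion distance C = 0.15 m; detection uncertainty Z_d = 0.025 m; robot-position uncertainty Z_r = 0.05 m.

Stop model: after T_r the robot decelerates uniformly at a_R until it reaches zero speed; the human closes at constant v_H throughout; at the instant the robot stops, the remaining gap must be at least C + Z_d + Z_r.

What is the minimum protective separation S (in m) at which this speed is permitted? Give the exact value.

S_min = 1541/800 m = 1.9263 m

T_s = v_R/a_R = (23/20)/1 = 1.1500 s
robot in T_r: 1.1500·0.2000 = 0.2300 m
braking distance = 1.1500²/(2·1.0000) = 0.6613 m
human closes 0.6000·1.3500 = 0.8100 m
C+Z_d+Z_r = 0.1500+0.0250+0.0500 = 0.2250 m
S_min ≈ 0.2300+0.6613+0.8100+0.2250  ⇒  S_min = 1541/800 m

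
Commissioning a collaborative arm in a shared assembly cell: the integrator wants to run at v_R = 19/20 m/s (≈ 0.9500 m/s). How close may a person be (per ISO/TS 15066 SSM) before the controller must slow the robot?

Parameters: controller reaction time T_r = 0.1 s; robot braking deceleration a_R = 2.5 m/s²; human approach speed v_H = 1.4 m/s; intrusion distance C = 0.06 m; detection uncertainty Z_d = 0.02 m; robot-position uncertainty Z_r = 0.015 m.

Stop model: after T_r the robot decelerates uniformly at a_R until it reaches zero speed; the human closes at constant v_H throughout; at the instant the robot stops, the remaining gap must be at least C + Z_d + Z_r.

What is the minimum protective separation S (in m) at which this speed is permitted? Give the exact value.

stop time T_s = (19/20)/(5/2) = 0.3800 s
robot covers v_R·T_r = 0.9500·0.1000 = 0.0950 m before braking
robot covers 0.9500·0.3800 − ½·2.5000·0.3800² = 0.1805 m while stopping
person approaches 1.4000·(0.1000+0.3800) = 0.6720 m
margins: 0.0600+0.0200+0.0150 = 0.0950 m
S_min ≈ 0.0950+0.1805+0.6720+0.0950  ⇒  S_min = 417/400 m

S_min = 417/400 m = 1.0425 m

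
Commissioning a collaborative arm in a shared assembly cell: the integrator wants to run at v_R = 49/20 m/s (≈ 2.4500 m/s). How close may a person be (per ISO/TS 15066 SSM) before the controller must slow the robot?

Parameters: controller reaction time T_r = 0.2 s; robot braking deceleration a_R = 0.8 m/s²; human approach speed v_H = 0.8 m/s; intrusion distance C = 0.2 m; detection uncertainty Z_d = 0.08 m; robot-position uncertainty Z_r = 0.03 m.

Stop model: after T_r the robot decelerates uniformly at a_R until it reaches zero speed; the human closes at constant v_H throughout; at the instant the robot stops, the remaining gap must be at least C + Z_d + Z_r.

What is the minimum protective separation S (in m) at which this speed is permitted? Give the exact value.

braking lasts T_s = (49/20)/(4/5) = 3.0625 s
robot covers v_R·T_r = 2.4500·0.2000 = 0.4900 m before braking
robot under decel: 2.4500²/(2·0.8000) = 3.7516 m
human closes 0.8000·3.2625 = 2.6100 m
residual clearance needed = 0.2000+0.0800+0.0300 = 0.3100 m
S_min ≈ 0.4900+3.7516+2.6100+0.3100  ⇒  S_min = 22917/3200 m

S_min = 22917/3200 m = 7.1616 m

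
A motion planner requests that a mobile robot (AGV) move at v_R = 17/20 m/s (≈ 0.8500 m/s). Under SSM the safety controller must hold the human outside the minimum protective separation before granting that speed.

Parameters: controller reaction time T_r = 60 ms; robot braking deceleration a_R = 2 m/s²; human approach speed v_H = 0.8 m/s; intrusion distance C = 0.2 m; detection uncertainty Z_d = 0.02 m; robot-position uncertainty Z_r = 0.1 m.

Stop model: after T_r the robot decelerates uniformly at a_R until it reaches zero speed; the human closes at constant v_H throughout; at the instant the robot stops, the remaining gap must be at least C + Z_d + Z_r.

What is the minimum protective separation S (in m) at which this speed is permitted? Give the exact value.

S_min = 7517/8000 m = 0.9396 m

T_s = v_R/a_R = (17/20)/2 = 0.4250 s
robot in T_r: 0.8500·0.0600 = 0.0510 m
robot under decel: 0.8500²/(2·2.0000) = 0.1806 m
person approaches 0.8000·(0.0600+0.4250) = 0.3880 m
residual clearance needed = 0.2000+0.0200+0.1000 = 0.3200 m
S_min ≈ 0.0510+0.1806+0.3880+0.3200  ⇒  S_min = 7517/8000 m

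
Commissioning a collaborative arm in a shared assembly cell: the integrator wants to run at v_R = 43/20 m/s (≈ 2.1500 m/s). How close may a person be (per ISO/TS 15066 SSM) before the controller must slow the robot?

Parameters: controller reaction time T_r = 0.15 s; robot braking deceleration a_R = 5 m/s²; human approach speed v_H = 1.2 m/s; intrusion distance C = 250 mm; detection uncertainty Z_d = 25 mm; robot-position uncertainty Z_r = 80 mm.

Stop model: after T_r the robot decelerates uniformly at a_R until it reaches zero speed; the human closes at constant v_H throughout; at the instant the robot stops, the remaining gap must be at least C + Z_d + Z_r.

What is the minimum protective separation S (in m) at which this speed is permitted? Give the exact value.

stop time T_s = (43/20)/5 = 0.4300 s
robot in T_r: 2.1500·0.1500 = 0.3225 m
robot under decel: 2.1500²/(2·5.0000) = 0.4622 m
human over T_r+T_s: 1.2000·(0.1500+0.4300) = 0.6960 m
margins: 0.2500+0.0250+0.0800 = 0.3550 m
S_min ≈ 0.3225+0.4622+0.6960+0.3550  ⇒  S_min = 7343/4000 m

S_min = 7343/4000 m = 1.8357 m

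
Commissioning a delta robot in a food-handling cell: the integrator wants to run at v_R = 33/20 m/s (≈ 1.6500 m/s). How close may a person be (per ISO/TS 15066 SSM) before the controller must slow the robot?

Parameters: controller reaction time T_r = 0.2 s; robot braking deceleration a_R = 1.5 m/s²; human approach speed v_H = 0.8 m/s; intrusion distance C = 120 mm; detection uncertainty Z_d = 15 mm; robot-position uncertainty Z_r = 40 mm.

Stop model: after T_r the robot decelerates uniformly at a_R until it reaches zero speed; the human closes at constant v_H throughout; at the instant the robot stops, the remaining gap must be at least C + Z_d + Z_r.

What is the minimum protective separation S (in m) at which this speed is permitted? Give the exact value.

braking lasts T_s = (33/20)/(3/2) = 1.1000 s
robot in T_r: 1.6500·0.2000 = 0.3300 m
robot under decel: 1.6500²/(2·1.5000) = 0.9075 m
human over T_r+T_s: 0.8000·(0.2000+1.1000) = 1.0400 m
margins: 0.1200+0.0150+0.0400 = 0.1750 m
S_min ≈ 0.3300+0.9075+1.0400+0.1750  ⇒  S_min = 981/400 m

S_min = 981/400 m = 2.4525 m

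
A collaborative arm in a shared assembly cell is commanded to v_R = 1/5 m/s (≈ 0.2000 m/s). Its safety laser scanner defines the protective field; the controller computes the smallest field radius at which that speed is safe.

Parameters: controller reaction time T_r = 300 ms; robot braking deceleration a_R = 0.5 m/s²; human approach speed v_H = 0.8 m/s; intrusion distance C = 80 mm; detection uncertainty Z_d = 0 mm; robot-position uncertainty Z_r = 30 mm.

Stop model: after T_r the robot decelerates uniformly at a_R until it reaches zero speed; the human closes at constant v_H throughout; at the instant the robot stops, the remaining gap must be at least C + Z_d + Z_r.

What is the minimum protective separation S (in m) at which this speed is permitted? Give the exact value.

S_min = 77/100 m = 0.7700 m

T_s = v_R/a_R = (1/5)/(1/2) = 0.4000 s
reaction-phase robot travel = 0.2000·0.3000 = 0.0600 m
braking distance = 0.2000²/(2·0.5000) = 0.0400 m
person approaches 0.8000·(0.3000+0.4000) = 0.5600 m
C+Z_d+Z_r = 0.0800+0.0000+0.0300 = 0.1100 m
S_min ≈ 0.0600+0.0400+0.5600+0.1100  ⇒  S_min = 77/100 m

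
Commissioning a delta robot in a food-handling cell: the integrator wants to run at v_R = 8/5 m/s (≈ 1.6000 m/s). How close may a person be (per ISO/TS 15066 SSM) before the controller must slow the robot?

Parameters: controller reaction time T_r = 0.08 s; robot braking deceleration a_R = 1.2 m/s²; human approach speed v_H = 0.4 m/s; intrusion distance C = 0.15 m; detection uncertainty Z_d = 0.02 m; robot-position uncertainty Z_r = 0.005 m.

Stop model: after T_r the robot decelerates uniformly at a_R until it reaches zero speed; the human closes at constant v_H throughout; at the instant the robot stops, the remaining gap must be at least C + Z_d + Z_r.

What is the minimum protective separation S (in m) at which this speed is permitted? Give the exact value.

braking lasts T_s = (8/5)/(6/5) = 1.3333 s
robot in T_r: 1.6000·0.0800 = 0.1280 m
robot covers 1.6000·1.3333 − ½·1.2000·1.3333² = 1.0667 m while stopping
human closes 0.4000·1.4133 = 0.5653 m
margins: 0.1500+0.0200+0.0050 = 0.1750 m
S_min ≈ 0.1280+1.0667+0.5653+0.1750  ⇒  S_min = 387/200 m

S_min = 387/200 m = 1.9350 m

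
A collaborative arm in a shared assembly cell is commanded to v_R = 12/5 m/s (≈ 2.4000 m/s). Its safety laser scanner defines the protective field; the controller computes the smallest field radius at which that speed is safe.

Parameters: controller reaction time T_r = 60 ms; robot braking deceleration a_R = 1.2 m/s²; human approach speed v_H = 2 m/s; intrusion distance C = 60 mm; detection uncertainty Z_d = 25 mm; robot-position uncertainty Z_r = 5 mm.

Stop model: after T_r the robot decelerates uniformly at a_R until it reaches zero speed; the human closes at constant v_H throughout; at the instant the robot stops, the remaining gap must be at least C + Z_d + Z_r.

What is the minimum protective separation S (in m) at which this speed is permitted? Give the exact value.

S_min = 3377/500 m = 6.7540 m

stop time T_s = (12/5)/(6/5) = 2.0000 s
robot in T_r: 2.4000·0.0600 = 0.1440 m
robot under decel: 2.4000²/(2·1.2000) = 2.4000 m
person approaches 2.0000·(0.0600+2.0000) = 4.1200 m
residual clearance needed = 0.0600+0.0250+0.0050 = 0.0900 m
S_min ≈ 0.1440+2.4000+4.1200+0.0900  ⇒  S_min = 3377/500 m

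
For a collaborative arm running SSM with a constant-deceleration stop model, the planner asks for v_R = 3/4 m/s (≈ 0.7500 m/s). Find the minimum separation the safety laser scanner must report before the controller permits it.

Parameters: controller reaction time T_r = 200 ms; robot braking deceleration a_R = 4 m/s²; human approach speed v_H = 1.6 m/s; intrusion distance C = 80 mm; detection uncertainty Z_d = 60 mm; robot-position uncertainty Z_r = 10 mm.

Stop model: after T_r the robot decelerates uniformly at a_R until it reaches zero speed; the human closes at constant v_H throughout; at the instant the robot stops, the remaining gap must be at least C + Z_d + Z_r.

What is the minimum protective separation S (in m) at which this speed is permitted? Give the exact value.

S_min = 3169/3200 m = 0.9903 m

T_s = v_R/a_R = (3/4)/4 = 0.1875 s
robot in T_r: 0.7500·0.2000 = 0.1500 m
robot covers 0.7500·0.1875 − ½·4.0000·0.1875² = 0.0703 m while stopping
human closes 1.6000·0.3875 = 0.6200 m
margins: 0.0800+0.0600+0.0100 = 0.1500 m
S_min ≈ 0.1500+0.0703+0.6200+0.1500  ⇒  S_min = 3169/3200 m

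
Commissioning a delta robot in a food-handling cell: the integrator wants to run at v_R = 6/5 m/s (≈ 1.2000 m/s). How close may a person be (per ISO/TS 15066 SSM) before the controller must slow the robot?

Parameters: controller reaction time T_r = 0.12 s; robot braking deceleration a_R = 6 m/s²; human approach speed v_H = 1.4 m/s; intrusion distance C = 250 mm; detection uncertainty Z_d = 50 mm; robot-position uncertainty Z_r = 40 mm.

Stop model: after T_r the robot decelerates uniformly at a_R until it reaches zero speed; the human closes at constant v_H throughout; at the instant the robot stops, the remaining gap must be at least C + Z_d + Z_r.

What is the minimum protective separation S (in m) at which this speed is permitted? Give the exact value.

T_s = v_R/a_R = (6/5)/6 = 0.2000 s
robot in T_r: 1.2000·0.1200 = 0.1440 m
robot under decel: 1.2000²/(2·6.0000) = 0.1200 m
human closes 1.4000·0.3200 = 0.4480 m
residual clearance needed = 0.2500+0.0500+0.0400 = 0.3400 m
S_min ≈ 0.1440+0.1200+0.4480+0.3400  ⇒  S_min = 263/250 m

S_min = 263/250 m = 1.0520 m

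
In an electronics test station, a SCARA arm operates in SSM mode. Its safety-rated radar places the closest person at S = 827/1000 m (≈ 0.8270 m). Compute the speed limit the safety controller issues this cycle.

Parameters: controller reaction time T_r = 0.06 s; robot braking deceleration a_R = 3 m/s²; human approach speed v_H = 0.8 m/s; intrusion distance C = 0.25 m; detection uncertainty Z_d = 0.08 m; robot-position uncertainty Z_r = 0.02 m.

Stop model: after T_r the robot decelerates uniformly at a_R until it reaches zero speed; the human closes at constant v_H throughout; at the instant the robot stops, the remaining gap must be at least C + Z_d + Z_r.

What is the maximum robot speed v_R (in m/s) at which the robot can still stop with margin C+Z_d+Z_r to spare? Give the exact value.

v_R_max = 9/10 m/s = 0.9000 m/s

quadratic (1/6)·v² + (49/150)·v + (-429/1000) = 0
  disc = (49/150)² − 4·(1/6)·(-429/1000) = 2209/5625 ; √disc = 47/75
  v_R = (−(49/150) + 47/75) / (2·(1/6)) = 9/10 m/s
check:
braking lasts T_s = (9/10)/3 = 0.3000 s
robot covers v_R·T_r = 0.9000·0.0600 = 0.0540 m before braking
robot under decel: 0.9000²/(2·3.0000) = 0.1350 m
human over T_r+T_s: 0.8000·(0.0600+0.3000) = 0.2880 m
residual clearance needed = 0.2500+0.0800+0.0200 = 0.3500 m
sum ≈ 0.0540+0.1350+0.2880+0.3500 ≈ 0.8270 m = S ✓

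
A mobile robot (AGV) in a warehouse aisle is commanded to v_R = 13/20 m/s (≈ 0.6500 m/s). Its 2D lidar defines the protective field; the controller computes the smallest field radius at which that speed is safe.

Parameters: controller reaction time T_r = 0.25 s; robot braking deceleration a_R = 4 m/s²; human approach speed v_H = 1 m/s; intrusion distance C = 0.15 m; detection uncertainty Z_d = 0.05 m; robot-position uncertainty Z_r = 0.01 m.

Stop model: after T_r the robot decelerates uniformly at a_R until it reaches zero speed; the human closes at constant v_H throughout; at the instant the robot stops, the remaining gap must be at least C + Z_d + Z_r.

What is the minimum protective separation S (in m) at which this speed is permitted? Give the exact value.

S_min = 2681/3200 m = 0.8378 m

braking lasts T_s = (13/20)/4 = 0.1625 s
robot covers v_R·T_r = 0.6500·0.2500 = 0.1625 m before braking
robot covers 0.6500·0.1625 − ½·4.0000·0.1625² = 0.0528 m while stopping
human closes 1.0000·0.4125 = 0.4125 m
margins: 0.1500+0.0500+0.0100 = 0.2100 m
S_min ≈ 0.1625+0.0528+0.4125+0.2100  ⇒  S_min = 2681/3200 m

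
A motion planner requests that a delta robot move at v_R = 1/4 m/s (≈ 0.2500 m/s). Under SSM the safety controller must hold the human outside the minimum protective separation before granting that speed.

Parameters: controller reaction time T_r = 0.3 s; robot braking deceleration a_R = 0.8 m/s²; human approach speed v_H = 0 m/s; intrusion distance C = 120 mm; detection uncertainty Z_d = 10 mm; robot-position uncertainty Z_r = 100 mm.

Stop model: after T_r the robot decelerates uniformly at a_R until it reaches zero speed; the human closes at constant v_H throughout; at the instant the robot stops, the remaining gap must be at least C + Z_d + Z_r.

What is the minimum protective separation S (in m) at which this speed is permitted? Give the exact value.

S_min = 1101/3200 m = 0.3441 m

braking lasts T_s = (1/4)/(4/5) = 0.3125 s
robot in T_r: 0.2500·0.3000 = 0.0750 m
braking distance = 0.2500²/(2·0.8000) = 0.0391 m
human closes 0.0000·0.6125 = 0.0000 m
margins: 0.1200+0.0100+0.1000 = 0.2300 m
S_min ≈ 0.0750+0.0391+0.0000+0.2300  ⇒  S_min = 1101/3200 m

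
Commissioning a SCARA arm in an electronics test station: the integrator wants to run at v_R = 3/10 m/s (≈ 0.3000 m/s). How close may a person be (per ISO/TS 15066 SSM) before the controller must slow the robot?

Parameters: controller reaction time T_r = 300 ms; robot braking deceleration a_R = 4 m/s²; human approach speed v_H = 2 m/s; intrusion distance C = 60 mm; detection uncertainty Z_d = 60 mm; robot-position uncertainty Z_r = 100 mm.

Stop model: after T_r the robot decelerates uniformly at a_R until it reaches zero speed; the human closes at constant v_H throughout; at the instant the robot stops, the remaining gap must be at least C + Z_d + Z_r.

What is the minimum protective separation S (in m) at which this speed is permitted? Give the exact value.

S_min = 857/800 m = 1.0713 m

T_s = v_R/a_R = (3/10)/4 = 0.0750 s
reaction-phase robot travel = 0.3000·0.3000 = 0.0900 m
braking distance = 0.3000²/(2·4.0000) = 0.0112 m
human over T_r+T_s: 2.0000·(0.3000+0.0750) = 0.7500 m
C+Z_d+Z_r = 0.0600+0.0600+0.1000 = 0.2200 m
S_min ≈ 0.0900+0.0112+0.7500+0.2200  ⇒  S_min = 857/800 m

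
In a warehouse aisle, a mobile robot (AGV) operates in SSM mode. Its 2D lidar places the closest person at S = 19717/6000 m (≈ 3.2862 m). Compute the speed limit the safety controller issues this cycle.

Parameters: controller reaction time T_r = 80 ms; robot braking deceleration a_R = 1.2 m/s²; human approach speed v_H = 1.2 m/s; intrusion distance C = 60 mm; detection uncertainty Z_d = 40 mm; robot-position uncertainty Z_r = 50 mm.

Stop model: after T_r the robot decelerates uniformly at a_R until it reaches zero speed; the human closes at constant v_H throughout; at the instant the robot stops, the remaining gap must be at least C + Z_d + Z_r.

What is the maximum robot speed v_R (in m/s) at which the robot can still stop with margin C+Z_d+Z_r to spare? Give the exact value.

at the boundary: (5/12)·v² + (27/25)·v + (-18241/6000) = 0
  disc = (27/25)² − 4·(5/12)·(-18241/6000) = 561001/90000 ; √disc = 749/300
  v_R = (−(27/25) + 749/300) / (2·(5/12)) = 17/10 m/s
check:
T_s = v_R/a_R = (17/10)/(6/5) = 1.4167 s
robot covers v_R·T_r = 1.7000·0.0800 = 0.1360 m before braking
robot covers 1.7000·1.4167 − ½·1.2000·1.4167² = 1.2042 m while stopping
human closes 1.2000·1.4967 = 1.7960 m
C+Z_d+Z_r = 0.0600+0.0400+0.0500 = 0.1500 m
sum ≈ 0.1360+1.2042+1.7960+0.1500 ≈ 3.2862 m = S ✓

v_R_max = 17/10 m/s = 1.7000 m/s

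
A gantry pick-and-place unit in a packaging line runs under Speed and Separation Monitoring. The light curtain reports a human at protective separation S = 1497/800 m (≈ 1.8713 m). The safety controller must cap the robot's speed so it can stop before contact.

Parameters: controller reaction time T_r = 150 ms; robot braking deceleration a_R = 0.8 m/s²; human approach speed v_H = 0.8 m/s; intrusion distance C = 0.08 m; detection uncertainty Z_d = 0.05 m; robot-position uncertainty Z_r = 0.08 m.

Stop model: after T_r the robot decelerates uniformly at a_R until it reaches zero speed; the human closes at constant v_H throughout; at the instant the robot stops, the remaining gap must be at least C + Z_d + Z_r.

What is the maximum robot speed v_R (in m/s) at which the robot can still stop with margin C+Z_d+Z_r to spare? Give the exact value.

v_R_max = 9/10 m/s = 0.9000 m/s

at the boundary: (5/8)·v² + (23/20)·v + (-1233/800) = 0
  disc = (23/20)² − 4·(5/8)·(-1233/800) = 8281/1600 ; √disc = 91/40
  v_R = (−(23/20) + 91/40) / (2·(5/8)) = 9/10 m/s
check:
stop time T_s = (9/10)/(4/5) = 1.1250 s
robot covers v_R·T_r = 0.9000·0.1500 = 0.1350 m before braking
robot under decel: 0.9000²/(2·0.8000) = 0.5062 m
human closes 0.8000·1.2750 = 1.0200 m
residual clearance needed = 0.0800+0.0500+0.0800 = 0.2100 m
sum ≈ 0.1350+0.5062+1.0200+0.2100 ≈ 1.8713 m = S ✓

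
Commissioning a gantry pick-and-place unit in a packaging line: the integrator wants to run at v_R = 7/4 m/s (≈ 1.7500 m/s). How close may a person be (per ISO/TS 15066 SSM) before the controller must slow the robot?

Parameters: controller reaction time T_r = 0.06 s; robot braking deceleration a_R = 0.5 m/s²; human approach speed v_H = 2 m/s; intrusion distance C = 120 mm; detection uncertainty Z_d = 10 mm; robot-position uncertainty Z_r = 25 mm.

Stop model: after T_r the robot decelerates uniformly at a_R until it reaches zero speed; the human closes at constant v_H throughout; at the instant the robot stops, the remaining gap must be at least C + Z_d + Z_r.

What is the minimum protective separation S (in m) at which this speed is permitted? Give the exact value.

S_min = 4177/400 m = 10.4425 m

stop time T_s = (7/4)/(1/2) = 3.5000 s
reaction-phase robot travel = 1.7500·0.0600 = 0.1050 m
braking distance = 1.7500²/(2·0.5000) = 3.0625 m
person approaches 2.0000·(0.0600+3.5000) = 7.1200 m
C+Z_d+Z_r = 0.1200+0.0100+0.0250 = 0.1550 m
S_min ≈ 0.1050+3.0625+7.1200+0.1550  ⇒  S_min = 4177/400 m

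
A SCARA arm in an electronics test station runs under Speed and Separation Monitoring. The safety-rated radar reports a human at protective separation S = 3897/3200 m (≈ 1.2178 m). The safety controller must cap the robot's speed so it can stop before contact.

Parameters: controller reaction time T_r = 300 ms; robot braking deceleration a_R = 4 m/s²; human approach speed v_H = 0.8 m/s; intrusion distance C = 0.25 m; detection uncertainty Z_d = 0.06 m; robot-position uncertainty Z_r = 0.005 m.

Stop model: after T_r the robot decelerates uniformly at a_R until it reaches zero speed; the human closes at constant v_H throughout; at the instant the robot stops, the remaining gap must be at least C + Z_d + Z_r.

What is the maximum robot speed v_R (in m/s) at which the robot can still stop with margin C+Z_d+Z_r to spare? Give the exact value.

v_R_max = 21/20 m/s = 1.0500 m/s

quadratic (1/8)·v² + (1/2)·v + (-2121/3200) = 0
  disc = (1/2)² − 4·(1/8)·(-2121/3200) = 3721/6400 ; √disc = 61/80
  v_R = (−(1/2) + 61/80) / (2·(1/8)) = 21/20 m/s
check:
T_s = v_R/a_R = (21/20)/4 = 0.2625 s
robot in T_r: 1.0500·0.3000 = 0.3150 m
braking distance = 1.0500²/(2·4.0000) = 0.1378 m
human over T_r+T_s: 0.8000·(0.3000+0.2625) = 0.4500 m
residual clearance needed = 0.2500+0.0600+0.0050 = 0.3150 m
sum ≈ 0.3150+0.1378+0.4500+0.3150 ≈ 1.2178 m = S ✓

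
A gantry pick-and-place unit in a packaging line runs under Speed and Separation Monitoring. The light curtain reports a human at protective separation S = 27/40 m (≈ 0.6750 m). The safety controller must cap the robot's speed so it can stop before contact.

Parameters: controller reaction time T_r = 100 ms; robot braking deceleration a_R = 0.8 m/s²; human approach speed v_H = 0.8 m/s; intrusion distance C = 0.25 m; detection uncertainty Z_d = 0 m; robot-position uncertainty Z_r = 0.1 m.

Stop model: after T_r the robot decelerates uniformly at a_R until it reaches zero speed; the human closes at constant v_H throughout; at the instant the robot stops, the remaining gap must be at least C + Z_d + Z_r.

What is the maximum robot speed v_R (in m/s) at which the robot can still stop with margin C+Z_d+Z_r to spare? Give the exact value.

v_R_max = 1/5 m/s = 0.2000 m/s

collect terms ⇒ (5/8)·v_R² + (11/10)·v_R + (-49/200) = 0
  disc = (11/10)² − 4·(5/8)·(-49/200) = 729/400 ; √disc = 27/20
  v_R = (−(11/10) + 27/20) / (2·(5/8)) = 1/5 m/s
check:
T_s = v_R/a_R = (1/5)/(4/5) = 0.2500 s
reaction-phase robot travel = 0.2000·0.1000 = 0.0200 m
braking distance = 0.2000²/(2·0.8000) = 0.0250 m
human closes 0.8000·0.3500 = 0.2800 m
margins: 0.2500+0.0000+0.1000 = 0.3500 m
sum ≈ 0.0200+0.0250+0.2800+0.3500 ≈ 0.6750 m = S ✓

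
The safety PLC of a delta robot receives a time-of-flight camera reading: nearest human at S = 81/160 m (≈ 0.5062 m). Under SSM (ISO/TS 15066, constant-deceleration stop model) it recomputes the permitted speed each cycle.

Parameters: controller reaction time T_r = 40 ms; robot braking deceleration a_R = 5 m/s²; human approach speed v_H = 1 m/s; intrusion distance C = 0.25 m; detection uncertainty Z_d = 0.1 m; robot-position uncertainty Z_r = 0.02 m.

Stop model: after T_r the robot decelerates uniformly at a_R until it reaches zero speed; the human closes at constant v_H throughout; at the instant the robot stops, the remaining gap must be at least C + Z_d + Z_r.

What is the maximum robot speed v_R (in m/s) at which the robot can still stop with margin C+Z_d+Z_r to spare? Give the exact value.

v_R_max = 7/20 m/s = 0.3500 m/s

at the boundary: (1/10)·v² + (6/25)·v + (-77/800) = 0
  disc = (6/25)² − 4·(1/10)·(-77/800) = 961/10000 ; √disc = 31/100
  v_R = (−(6/25) + 31/100) / (2·(1/10)) = 7/20 m/s
check:
T_s = v_R/a_R = (7/20)/5 = 0.0700 s
reaction-phase robot travel = 0.3500·0.0400 = 0.0140 m
robot covers 0.3500·0.0700 − ½·5.0000·0.0700² = 0.0123 m while stopping
human closes 1.0000·0.1100 = 0.1100 m
C+Z_d+Z_r = 0.2500+0.1000+0.0200 = 0.3700 m
sum ≈ 0.0140+0.0123+0.1100+0.3700 ≈ 0.5062 m = S ✓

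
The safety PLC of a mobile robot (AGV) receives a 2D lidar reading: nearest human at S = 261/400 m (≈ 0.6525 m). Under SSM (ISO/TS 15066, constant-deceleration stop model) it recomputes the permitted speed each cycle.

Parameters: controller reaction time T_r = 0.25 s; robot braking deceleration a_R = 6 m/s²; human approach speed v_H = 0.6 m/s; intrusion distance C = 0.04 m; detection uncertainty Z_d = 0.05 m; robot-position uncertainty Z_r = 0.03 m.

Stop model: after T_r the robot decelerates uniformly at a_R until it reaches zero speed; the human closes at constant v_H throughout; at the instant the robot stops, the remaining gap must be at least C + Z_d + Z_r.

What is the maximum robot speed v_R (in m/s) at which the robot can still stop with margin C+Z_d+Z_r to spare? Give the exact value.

v_R_max = 9/10 m/s = 0.9000 m/s

collect terms ⇒ (1/12)·v_R² + (7/20)·v_R + (-153/400) = 0
  disc = (7/20)² − 4·(1/12)·(-153/400) = 1/4 ; √disc = 1/2
  v_R = (−(7/20) + 1/2) / (2·(1/12)) = 9/10 m/s
check:
braking lasts T_s = (9/10)/6 = 0.1500 s
reaction-phase robot travel = 0.9000·0.2500 = 0.2250 m
robot under decel: 0.9000²/(2·6.0000) = 0.0675 m
person approaches 0.6000·(0.2500+0.1500) = 0.2400 m
C+Z_d+Z_r = 0.0400+0.0500+0.0300 = 0.1200 m
sum ≈ 0.2250+0.0675+0.2400+0.1200 ≈ 0.6525 m = S ✓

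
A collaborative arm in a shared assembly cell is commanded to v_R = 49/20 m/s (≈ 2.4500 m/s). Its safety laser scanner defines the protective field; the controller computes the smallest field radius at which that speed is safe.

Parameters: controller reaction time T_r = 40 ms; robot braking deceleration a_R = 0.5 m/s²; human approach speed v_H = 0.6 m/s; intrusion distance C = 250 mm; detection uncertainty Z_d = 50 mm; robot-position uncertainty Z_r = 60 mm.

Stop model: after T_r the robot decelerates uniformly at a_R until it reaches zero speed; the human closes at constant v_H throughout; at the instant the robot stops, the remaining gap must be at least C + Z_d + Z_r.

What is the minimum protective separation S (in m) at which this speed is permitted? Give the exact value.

stop time T_s = (49/20)/(1/2) = 4.9000 s
robot covers v_R·T_r = 2.4500·0.0400 = 0.0980 m before braking
robot covers 2.4500·4.9000 − ½·0.5000·4.9000² = 6.0025 m while stopping
person approaches 0.6000·(0.0400+4.9000) = 2.9640 m
margins: 0.2500+0.0500+0.0600 = 0.3600 m
S_min ≈ 0.0980+6.0025+2.9640+0.3600  ⇒  S_min = 18849/2000 m

S_min = 18849/2000 m = 9.4245 m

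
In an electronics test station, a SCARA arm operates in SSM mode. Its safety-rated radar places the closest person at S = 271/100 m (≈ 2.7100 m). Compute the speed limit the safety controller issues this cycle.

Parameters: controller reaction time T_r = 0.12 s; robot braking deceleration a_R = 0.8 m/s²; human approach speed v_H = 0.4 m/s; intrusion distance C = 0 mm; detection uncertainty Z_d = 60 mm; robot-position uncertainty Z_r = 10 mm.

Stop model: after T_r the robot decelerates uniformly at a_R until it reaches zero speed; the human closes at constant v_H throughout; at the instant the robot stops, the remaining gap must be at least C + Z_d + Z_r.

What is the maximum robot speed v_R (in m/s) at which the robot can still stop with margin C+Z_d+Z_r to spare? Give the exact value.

at the boundary: (5/8)·v² + (31/50)·v + (-324/125) = 0
  disc = (31/50)² − 4·(5/8)·(-324/125) = 17161/2500 ; √disc = 131/50
  v_R = (−(31/50) + 131/50) / (2·(5/8)) = 8/5 m/s
check:
stop time T_s = (8/5)/(4/5) = 2.0000 s
robot in T_r: 1.6000·0.1200 = 0.1920 m
robot under decel: 1.6000²/(2·0.8000) = 1.6000 m
human over T_r+T_s: 0.4000·(0.1200+2.0000) = 0.8480 m
residual clearance needed = 0.0000+0.0600+0.0100 = 0.0700 m
sum ≈ 0.1920+1.6000+0.8480+0.0700 ≈ 2.7100 m = S ✓

v_R_max = 8/5 m/s = 1.6000 m/s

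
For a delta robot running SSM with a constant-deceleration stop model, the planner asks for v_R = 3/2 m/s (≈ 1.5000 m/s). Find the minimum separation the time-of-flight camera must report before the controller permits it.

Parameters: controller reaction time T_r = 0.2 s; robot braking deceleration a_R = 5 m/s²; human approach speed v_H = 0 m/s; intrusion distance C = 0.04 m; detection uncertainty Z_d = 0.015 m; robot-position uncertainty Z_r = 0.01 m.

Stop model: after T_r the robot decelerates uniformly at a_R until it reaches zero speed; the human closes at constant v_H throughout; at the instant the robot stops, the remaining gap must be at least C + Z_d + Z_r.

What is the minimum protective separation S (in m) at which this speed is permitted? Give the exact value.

S_min = 59/100 m = 0.5900 m

T_s = v_R/a_R = (3/2)/5 = 0.3000 s
robot covers v_R·T_r = 1.5000·0.2000 = 0.3000 m before braking
robot under decel: 1.5000²/(2·5.0000) = 0.2250 m
human closes 0.0000·0.5000 = 0.0000 m
C+Z_d+Z_r = 0.0400+0.0150+0.0100 = 0.0650 m
S_min ≈ 0.3000+0.2250+0.0000+0.0650  ⇒  S_min = 59/100 m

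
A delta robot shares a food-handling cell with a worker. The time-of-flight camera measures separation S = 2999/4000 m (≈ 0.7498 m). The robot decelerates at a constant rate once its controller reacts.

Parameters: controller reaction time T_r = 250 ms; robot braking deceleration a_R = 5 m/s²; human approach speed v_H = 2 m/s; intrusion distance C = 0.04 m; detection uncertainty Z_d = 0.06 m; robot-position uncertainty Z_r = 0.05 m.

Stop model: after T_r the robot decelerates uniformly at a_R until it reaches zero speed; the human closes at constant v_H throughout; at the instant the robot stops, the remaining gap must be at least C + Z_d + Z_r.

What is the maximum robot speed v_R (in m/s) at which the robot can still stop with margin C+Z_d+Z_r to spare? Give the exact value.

quadratic (1/10)·v² + (13/20)·v + (-399/4000) = 0
  disc = (13/20)² − 4·(1/10)·(-399/4000) = 289/625 ; √disc = 17/25
  v_R = (−(13/20) + 17/25) / (2·(1/10)) = 3/20 m/s
check:
stop time T_s = (3/20)/5 = 0.0300 s
reaction-phase robot travel = 0.1500·0.2500 = 0.0375 m
robot under decel: 0.1500²/(2·5.0000) = 0.0022 m
human over T_r+T_s: 2.0000·(0.2500+0.0300) = 0.5600 m
margins: 0.0400+0.0600+0.0500 = 0.1500 m
sum ≈ 0.0375+0.0022+0.5600+0.1500 ≈ 0.7498 m = S ✓

v_R_max = 3/20 m/s = 0.1500 m/s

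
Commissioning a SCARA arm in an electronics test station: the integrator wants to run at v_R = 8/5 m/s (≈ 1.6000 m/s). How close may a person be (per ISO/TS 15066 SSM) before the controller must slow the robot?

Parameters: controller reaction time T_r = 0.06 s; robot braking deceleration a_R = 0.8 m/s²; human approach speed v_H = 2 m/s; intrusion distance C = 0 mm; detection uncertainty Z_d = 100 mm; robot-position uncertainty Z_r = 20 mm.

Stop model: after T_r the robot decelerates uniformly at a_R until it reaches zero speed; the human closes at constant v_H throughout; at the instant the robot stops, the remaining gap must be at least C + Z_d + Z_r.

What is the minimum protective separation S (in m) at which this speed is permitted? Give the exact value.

braking lasts T_s = (8/5)/(4/5) = 2.0000 s
robot covers v_R·T_r = 1.6000·0.0600 = 0.0960 m before braking
robot covers 1.6000·2.0000 − ½·0.8000·2.0000² = 1.6000 m while stopping
human closes 2.0000·2.0600 = 4.1200 m
residual clearance needed = 0.0000+0.1000+0.0200 = 0.1200 m
S_min ≈ 0.0960+1.6000+4.1200+0.1200  ⇒  S_min = 742/125 m

S_min = 742/125 m = 5.9360 m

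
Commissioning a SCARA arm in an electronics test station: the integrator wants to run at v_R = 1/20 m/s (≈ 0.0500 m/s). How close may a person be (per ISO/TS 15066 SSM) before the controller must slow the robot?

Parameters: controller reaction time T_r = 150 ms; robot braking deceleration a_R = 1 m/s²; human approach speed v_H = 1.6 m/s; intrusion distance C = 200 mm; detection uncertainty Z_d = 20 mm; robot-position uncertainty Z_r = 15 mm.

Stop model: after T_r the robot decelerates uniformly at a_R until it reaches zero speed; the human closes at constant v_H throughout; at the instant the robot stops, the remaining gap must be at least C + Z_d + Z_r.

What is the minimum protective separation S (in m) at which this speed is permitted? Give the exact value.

S_min = 451/800 m = 0.5637 m

braking lasts T_s = (1/20)/1 = 0.0500 s
robot in T_r: 0.0500·0.1500 = 0.0075 m
braking distance = 0.0500²/(2·1.0000) = 0.0013 m
human closes 1.6000·0.2000 = 0.3200 m
C+Z_d+Z_r = 0.2000+0.0200+0.0150 = 0.2350 m
S_min ≈ 0.0075+0.0013+0.3200+0.2350  ⇒  S_min = 451/800 m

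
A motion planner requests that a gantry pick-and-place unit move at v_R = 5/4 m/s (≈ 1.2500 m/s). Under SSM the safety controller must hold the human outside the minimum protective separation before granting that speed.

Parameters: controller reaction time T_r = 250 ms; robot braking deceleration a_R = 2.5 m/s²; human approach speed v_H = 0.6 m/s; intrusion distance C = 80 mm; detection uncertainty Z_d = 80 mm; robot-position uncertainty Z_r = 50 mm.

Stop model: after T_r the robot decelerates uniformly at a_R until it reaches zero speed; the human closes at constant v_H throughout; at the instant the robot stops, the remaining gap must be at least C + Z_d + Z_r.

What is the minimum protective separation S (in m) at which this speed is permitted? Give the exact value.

T_s = v_R/a_R = (5/4)/(5/2) = 0.5000 s
robot in T_r: 1.2500·0.2500 = 0.3125 m
robot under decel: 1.2500²/(2·2.5000) = 0.3125 m
person approaches 0.6000·(0.2500+0.5000) = 0.4500 m
margins: 0.0800+0.0800+0.0500 = 0.2100 m
S_min ≈ 0.3125+0.3125+0.4500+0.2100  ⇒  S_min = 257/200 m

S_min = 257/200 m = 1.2850 m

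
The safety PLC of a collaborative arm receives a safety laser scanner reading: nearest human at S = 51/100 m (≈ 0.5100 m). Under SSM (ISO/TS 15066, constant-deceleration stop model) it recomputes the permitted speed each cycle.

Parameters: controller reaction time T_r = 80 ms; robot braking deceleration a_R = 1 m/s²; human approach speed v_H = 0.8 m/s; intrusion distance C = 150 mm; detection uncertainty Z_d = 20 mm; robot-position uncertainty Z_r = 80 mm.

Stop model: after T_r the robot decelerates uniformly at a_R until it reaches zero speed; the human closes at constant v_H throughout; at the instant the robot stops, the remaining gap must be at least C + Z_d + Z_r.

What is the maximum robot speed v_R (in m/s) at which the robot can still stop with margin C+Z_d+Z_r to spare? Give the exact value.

v_R_max = 1/5 m/s = 0.2000 m/s

collect terms ⇒ (1/2)·v_R² + (22/25)·v_R + (-49/250) = 0
  disc = (22/25)² − 4·(1/2)·(-49/250) = 729/625 ; √disc = 27/25
  v_R = (−(22/25) + 27/25) / (2·(1/2)) = 1/5 m/s
check:
braking lasts T_s = (1/5)/1 = 0.2000 s
reaction-phase robot travel = 0.2000·0.0800 = 0.0160 m
robot under decel: 0.2000²/(2·1.0000) = 0.0200 m
human over T_r+T_s: 0.8000·(0.0800+0.2000) = 0.2240 m
C+Z_d+Z_r = 0.1500+0.0200+0.0800 = 0.2500 m
sum ≈ 0.0160+0.0200+0.2240+0.2500 ≈ 0.5100 m = S ✓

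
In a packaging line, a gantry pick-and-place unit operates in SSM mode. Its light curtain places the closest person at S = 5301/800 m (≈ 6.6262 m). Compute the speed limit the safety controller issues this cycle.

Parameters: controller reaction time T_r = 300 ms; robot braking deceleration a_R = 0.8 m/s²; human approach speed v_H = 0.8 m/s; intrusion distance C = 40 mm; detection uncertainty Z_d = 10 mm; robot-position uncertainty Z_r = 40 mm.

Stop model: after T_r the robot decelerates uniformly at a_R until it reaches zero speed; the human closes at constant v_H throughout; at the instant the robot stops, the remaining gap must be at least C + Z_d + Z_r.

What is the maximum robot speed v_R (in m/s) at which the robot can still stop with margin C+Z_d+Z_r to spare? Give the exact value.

v_R_max = 23/10 m/s = 2.3000 m/s

quadratic (5/8)·v² + (13/10)·v + (-5037/800) = 0
  disc = (13/10)² − 4·(5/8)·(-5037/800) = 27889/1600 ; √disc = 167/40
  v_R = (−(13/10) + 167/40) / (2·(5/8)) = 23/10 m/s
check:
stop time T_s = (23/10)/(4/5) = 2.8750 s
robot covers v_R·T_r = 2.3000·0.3000 = 0.6900 m before braking
robot covers 2.3000·2.8750 − ½·0.8000·2.8750² = 3.3062 m while stopping
person approaches 0.8000·(0.3000+2.8750) = 2.5400 m
residual clearance needed = 0.0400+0.0100+0.0400 = 0.0900 m
sum ≈ 0.6900+3.3062+2.5400+0.0900 ≈ 6.6262 m = S ✓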